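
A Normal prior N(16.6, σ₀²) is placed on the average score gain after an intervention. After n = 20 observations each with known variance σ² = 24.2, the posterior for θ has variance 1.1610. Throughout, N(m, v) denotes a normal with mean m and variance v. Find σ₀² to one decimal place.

σ₀² = 28.7

For the Normal–Normal model with known σ², precisions add: τ_n = τ₀ + n/σ².
So 1/σ₀² = 1/1.1610 − 20/24.2 = 0.861326 − 0.826446 = 0.034880.
Hence σ₀² = 1/0.034880 ≈ 28.7.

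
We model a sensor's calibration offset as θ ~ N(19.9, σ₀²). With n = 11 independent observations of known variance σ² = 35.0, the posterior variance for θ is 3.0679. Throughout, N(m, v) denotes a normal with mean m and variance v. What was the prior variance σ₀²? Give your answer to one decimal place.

σ₀² = 85.7

For the Normal–Normal model with known σ², precisions add: τ_n = τ₀ + n/σ².
So 1/σ₀² = 1/3.0679 − 11/35.0 = 0.325956 − 0.314286 = 0.011670.
Hence σ₀² = 1/0.011670 ≈ 85.7.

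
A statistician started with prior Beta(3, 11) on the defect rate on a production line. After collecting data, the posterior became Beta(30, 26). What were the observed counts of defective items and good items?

Beta is conjugate to the binomial likelihood: posterior = Beta(a+s, b+f).
So s = 30 − 3 = 27 and f = 26 − 11 = 15.

27 defective items and 15 good items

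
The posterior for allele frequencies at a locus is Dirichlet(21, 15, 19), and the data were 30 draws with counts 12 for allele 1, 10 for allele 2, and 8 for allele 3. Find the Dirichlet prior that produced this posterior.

For a Dirichlet(α) prior with multinomial counts c, the posterior is Dirichlet(α + c) componentwise.
Subtract each count from the matching posterior parameter: 21−12=9, 15−10=5, 19−8=11.

Dirichlet(9, 5, 11)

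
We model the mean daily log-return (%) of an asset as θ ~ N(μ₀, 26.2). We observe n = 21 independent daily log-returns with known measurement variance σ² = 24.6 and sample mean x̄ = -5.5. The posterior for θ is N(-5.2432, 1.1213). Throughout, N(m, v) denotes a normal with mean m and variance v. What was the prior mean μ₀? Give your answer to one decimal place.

μ₀ = 0.5

With known observation variance, the Normal–Normal posterior has precision τ_n = τ₀ + n/σ² and mean μ_n = (τ₀μ₀ + (n/σ²)x̄)/τ_n.
Here τ₀ = 1/26.2 = 0.038168 and τ_data = 21/24.6 = 0.853659, so τ_n = 0.891827.
Rearranging for μ₀: μ₀ = (μ_n·τ_n − τ_data·x̄)/τ₀ = (-5.2432·0.891827 − 0.853659·-5.5) / 0.038168 = 0.019097/0.038168 ≈ 0.5.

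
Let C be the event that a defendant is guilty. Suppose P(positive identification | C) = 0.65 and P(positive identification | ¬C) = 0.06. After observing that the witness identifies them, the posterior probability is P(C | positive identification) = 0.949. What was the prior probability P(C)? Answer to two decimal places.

P(C) = 0.63

Bayes' rule in odds form gives O(C|E) = O(C)·[P(E|C)/P(E|¬C)], hence O(C) = O(C|E)/LR.
Posterior odds = 0.949/(1−0.949) = 18.6078. LR = 0.65/0.06 = 10.8333.
Prior odds = 18.6078/10.8333 = 1.7176, so P(C) = 1.7176/(1+1.7176) ≈ 0.63.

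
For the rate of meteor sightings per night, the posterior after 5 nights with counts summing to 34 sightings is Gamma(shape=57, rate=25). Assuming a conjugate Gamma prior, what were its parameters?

Gamma(shape=23, rate=20)

Gamma–Poisson conjugacy: posterior shape = α + Σxᵢ, posterior rate = β + n.
So α = 57 − 34 = 23 and β = 25 − 5 = 20.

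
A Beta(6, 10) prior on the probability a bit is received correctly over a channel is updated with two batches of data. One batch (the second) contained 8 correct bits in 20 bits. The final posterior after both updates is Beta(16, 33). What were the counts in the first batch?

Because Beta–binomial updating is additive in the counts, the combined data contributed (α_post−α_prior, β_post−β_prior) successes and failures.
Total across both batches: 16−6=10 correct bits, 33−10=23 errors.
Subtract the second batch: 10−8=2 correct bits and 23−12=11 errors.

2 correct bits and 11 errors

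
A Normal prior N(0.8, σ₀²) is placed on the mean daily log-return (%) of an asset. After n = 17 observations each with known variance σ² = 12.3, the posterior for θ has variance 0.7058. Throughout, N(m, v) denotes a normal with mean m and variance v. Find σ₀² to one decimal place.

Posterior precision equals prior precision plus data precision: 1/σ_n² = 1/σ₀² + n/σ².
So 1/σ₀² = 1/0.7058 − 17/12.3 = 1.416832 − 1.382114 = 0.034718.
Hence σ₀² = 1/0.034718 ≈ 28.8.

σ₀² = 28.8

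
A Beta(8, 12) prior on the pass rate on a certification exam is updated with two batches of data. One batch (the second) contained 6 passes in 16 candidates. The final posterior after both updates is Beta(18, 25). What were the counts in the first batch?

4 passes and 3 failures

Because Beta–binomial updating is additive in the counts, the combined data contributed (α_post−α_prior, β_post−β_prior) successes and failures.
Total across both batches: 18−8=10 passes, 25−12=13 failures.
Subtract the second batch: 10−6=4 passes and 13−10=3 failures.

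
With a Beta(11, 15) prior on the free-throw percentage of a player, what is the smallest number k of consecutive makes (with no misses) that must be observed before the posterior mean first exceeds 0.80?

k = 50

After k makes and 0 misses the posterior is Beta(11+k, 15), with mean (11+k)/(11+15+k).
Set (11+k)/(26+k) > 0.80 and solve: k > (0.80·26 − 11)/(1 − 0.80) = 49.000.
The smallest integer exceeding 49.000 is 50, and checking k=50: (61)/(76) = 0.8026 > 0.80.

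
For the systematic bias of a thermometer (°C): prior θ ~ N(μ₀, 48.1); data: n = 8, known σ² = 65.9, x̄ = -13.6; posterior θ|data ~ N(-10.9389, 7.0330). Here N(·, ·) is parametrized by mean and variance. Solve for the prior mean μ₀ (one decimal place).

The posterior mean is a precision-weighted average: μ_n = (τ₀μ₀ + τ_data·x̄)/(τ₀+τ_data), with τ₀=1/σ₀² and τ_data=n/σ².
Here τ₀ = 1/48.1 = 0.020790 and τ_data = 8/65.9 = 0.121396, so τ_n = 0.142186.
Rearranging for μ₀: μ₀ = (μ_n·τ_n − τ_data·x̄)/τ₀ = (-10.9389·0.142186 − 0.121396·-13.6) / 0.020790 = 0.095627/0.020790 ≈ 4.6.

μ₀ = 4.6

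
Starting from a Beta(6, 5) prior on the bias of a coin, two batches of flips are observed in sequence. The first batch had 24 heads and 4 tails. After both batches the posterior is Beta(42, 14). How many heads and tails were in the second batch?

12 heads and 5 tails

Because Beta–binomial updating is additive in the counts, the combined data contributed (α_post−α_prior, β_post−β_prior) successes and failures.
Total across both batches: 42−6=36 heads, 14−5=9 tails.
Subtract the first batch: 36−24=12 heads and 9−4=5 tails.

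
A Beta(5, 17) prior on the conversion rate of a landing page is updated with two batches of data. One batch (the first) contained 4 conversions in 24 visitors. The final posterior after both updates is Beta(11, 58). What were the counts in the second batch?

Because Beta–binomial updating is additive in the counts, the combined data contributed (α_post−α_prior, β_post−β_prior) successes and failures.
Total across both batches: 11−5=6 conversions, 58−17=41 bounces.
Subtract the first batch: 6−4=2 conversions and 41−20=21 bounces.

2 conversions and 21 bounces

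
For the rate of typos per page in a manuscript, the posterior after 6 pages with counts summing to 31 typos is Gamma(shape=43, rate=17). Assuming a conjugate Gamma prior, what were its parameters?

Gamma(shape=12, rate=11)

A Gamma(α, β) prior (rate parametrization) on a Poisson rate with n observations summing to S gives posterior Gamma(α+S, β+n).
So α = 43 − 31 = 12 and β = 17 − 6 = 11.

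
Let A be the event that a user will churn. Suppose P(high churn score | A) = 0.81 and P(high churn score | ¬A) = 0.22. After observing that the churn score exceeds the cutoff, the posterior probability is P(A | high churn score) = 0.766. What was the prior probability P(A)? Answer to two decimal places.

In odds form, posterior odds = prior odds × likelihood ratio, so prior odds = posterior odds ÷ LR.
Posterior odds = 0.766/(1−0.766) = 3.2735. LR = 0.81/0.22 = 3.6818.
Prior odds = 3.2735/3.6818 = 0.8891, so P(A) = 0.8891/(1+0.8891) ≈ 0.47.

P(A) = 0.47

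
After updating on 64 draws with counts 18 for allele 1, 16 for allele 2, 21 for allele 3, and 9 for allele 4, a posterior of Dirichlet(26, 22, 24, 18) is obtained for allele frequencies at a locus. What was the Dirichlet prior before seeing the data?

Dirichlet(8, 6, 3, 9)

For a Dirichlet(α) prior with multinomial counts c, the posterior is Dirichlet(α + c) componentwise.
Subtract each count from the matching posterior parameter: 26−18=8, 22−16=6, 24−21=3, 18−9=9.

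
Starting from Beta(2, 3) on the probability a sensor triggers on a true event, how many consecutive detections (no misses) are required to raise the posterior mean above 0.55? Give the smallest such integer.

After k detections and 0 misses the posterior is Beta(2+k, 3), with mean (2+k)/(2+3+k).
Set (2+k)/(5+k) > 0.55 and solve: k > (0.55·5 − 2)/(1 − 0.55) = 1.667.
The smallest integer exceeding 1.667 is 2.

k = 2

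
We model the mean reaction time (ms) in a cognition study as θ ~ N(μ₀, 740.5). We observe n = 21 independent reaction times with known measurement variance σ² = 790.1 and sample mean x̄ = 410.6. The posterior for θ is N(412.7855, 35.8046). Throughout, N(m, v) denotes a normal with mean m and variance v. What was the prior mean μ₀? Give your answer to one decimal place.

μ₀ = 455.8

With known observation variance, the Normal–Normal posterior has precision τ_n = τ₀ + n/σ² and mean μ_n = (τ₀μ₀ + (n/σ²)x̄)/τ_n.
Here τ₀ = 1/740.5 = 0.001350 and τ_data = 21/790.1 = 0.026579, so τ_n = 0.027929.
Rearranging for μ₀: μ₀ = (μ_n·τ_n − τ_data·x̄)/τ₀ = (412.7855·0.027929 − 0.026579·410.6) / 0.001350 = 0.615349/0.001350 ≈ 455.8.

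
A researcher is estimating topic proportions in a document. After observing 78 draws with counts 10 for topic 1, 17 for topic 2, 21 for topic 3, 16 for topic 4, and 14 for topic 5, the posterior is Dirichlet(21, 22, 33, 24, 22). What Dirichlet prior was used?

Dirichlet(11, 5, 12, 8, 8)

For a Dirichlet(α) prior with multinomial counts c, the posterior is Dirichlet(α + c) componentwise.
Subtract each count from the matching posterior parameter: 21−10=11, 22−17=5, 33−21=12, 24−16=8, 22−14=8.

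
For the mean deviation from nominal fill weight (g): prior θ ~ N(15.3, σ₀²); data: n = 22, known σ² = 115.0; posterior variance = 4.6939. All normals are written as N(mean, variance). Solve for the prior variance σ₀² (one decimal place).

Posterior precision equals prior precision plus data precision: 1/σ_n² = 1/σ₀² + n/σ².
So 1/σ₀² = 1/4.6939 − 22/115.0 = 0.213042 − 0.191304 = 0.021738.
Hence σ₀² = 1/0.021738 ≈ 46.0.

σ₀² = 46.0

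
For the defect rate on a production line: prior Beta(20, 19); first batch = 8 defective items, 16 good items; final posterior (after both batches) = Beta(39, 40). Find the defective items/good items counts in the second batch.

Because Beta–binomial updating is additive in the counts, the combined data contributed (α_post−α_prior, β_post−β_prior) successes and failures.
Total across both batches: 39−20=19 defective items, 40−19=21 good items.
Subtract the first batch: 19−8=11 defective items and 21−16=5 good items.

11 defective items and 5 good items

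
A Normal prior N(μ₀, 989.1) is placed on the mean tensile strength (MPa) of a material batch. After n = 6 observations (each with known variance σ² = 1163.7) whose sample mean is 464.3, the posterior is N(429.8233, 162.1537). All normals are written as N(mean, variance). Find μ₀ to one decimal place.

The posterior mean is a precision-weighted average: μ_n = (τ₀μ₀ + τ_data·x̄)/(τ₀+τ_data), with τ₀=1/σ₀² and τ_data=n/σ².
Here τ₀ = 1/989.1 = 0.001011 and τ_data = 6/1163.7 = 0.005156, so τ_n = 0.006167.
Rearranging for μ₀: μ₀ = (μ_n·τ_n − τ_data·x̄)/τ₀ = (429.8233·0.006167 − 0.005156·464.3) / 0.001011 = 0.256789/0.001011 ≈ 254.0.

μ₀ = 254.0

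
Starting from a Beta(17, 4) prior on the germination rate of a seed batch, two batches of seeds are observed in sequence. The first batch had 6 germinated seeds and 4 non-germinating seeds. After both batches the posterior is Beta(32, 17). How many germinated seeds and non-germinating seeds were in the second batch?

Sequential conjugate updates are equivalent to a single update on the pooled data, so total successes = posterior α − prior α and total failures = posterior β − prior β.
Total across both batches: 32−17=15 germinated seeds, 17−4=13 non-germinating seeds.
Subtract the first batch: 15−6=9 germinated seeds and 13−4=9 non-germinating seeds.

9 germinated seeds and 9 non-germinating seeds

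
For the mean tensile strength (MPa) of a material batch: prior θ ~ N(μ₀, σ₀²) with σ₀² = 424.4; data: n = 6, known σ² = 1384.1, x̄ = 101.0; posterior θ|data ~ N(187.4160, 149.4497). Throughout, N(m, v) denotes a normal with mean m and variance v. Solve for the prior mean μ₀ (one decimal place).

μ₀ = 346.4

The posterior mean is a precision-weighted average: μ_n = (τ₀μ₀ + τ_data·x̄)/(τ₀+τ_data), with τ₀=1/σ₀² and τ_data=n/σ².
Here τ₀ = 1/424.4 = 0.002356 and τ_data = 6/1384.1 = 0.004335, so τ_n = 0.006691.
Rearranging for μ₀: μ₀ = (μ_n·τ_n − τ_data·x̄)/τ₀ = (187.4160·0.006691 − 0.004335·101.0) / 0.002356 = 0.816165/0.002356 ≈ 346.4.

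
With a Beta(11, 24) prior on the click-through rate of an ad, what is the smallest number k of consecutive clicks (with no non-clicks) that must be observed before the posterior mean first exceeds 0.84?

k = 116

After k clicks and 0 non-clicks the posterior is Beta(11+k, 24), with mean (11+k)/(11+24+k).
Set (11+k)/(35+k) > 0.84 and solve: k > (0.84·35 − 11)/(1 − 0.84) = 115.000.
The smallest integer exceeding 115.000 is 116, and checking k=116: (127)/(151) = 0.8411 > 0.84.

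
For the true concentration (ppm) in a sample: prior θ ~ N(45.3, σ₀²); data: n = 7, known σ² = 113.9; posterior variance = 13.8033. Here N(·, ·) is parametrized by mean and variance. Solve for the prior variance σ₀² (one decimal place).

For the Normal–Normal model with known σ², precisions add: τ_n = τ₀ + n/σ².
So 1/σ₀² = 1/13.8033 − 7/113.9 = 0.072446 − 0.061457 = 0.010989.
Hence σ₀² = 1/0.010989 ≈ 91.0.

σ₀² = 91.0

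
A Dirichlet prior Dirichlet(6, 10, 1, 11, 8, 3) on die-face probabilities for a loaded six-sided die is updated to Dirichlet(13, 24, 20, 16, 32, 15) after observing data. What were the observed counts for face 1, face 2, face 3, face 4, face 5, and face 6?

For a Dirichlet(α) prior with multinomial counts c, the posterior is Dirichlet(α + c) componentwise.
Counts are posterior − prior componentwise: 13−6=7, 24−10=14, 20−1=19, 16−11=5, 32−8=24, 15−3=12.

counts (7, 14, 19, 5, 24, 12)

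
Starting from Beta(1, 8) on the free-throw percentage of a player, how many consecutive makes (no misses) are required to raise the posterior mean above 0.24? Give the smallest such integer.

k = 2

After k makes and 0 misses the posterior is Beta(1+k, 8), with mean (1+k)/(1+8+k).
Set (1+k)/(9+k) > 0.24 and solve: k > (0.24·9 − 1)/(1 − 0.24) = 1.526.
The smallest integer exceeding 1.526 is 2.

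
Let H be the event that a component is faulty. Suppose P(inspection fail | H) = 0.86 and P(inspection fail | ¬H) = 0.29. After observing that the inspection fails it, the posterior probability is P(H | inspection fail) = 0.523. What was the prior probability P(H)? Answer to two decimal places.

In odds form, posterior odds = prior odds × likelihood ratio, so prior odds = posterior odds ÷ LR.
Posterior odds = 0.523/(1−0.523) = 1.0964. LR = 0.86/0.29 = 2.9655.
Prior odds = 1.0964/2.9655 = 0.3697, so P(H) = 0.3697/(1+0.3697) ≈ 0.27.

P(H) = 0.27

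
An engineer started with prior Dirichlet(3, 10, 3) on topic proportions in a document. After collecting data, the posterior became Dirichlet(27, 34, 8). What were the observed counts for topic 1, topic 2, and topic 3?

For a Dirichlet(α) prior with multinomial counts c, the posterior is Dirichlet(α + c) componentwise.
Counts are posterior − prior componentwise: 27−3=24, 34−10=24, 8−3=5.

counts (24, 24, 5)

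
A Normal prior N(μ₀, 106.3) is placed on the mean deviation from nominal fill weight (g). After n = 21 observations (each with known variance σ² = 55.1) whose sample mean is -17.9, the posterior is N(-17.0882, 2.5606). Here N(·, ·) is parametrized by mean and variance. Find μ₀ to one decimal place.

The posterior mean is a precision-weighted average: μ_n = (τ₀μ₀ + τ_data·x̄)/(τ₀+τ_data), with τ₀=1/σ₀² and τ_data=n/σ².
Here τ₀ = 1/106.3 = 0.009407 and τ_data = 21/55.1 = 0.381125, so τ_n = 0.390532.
Rearranging for μ₀: μ₀ = (μ_n·τ_n − τ_data·x̄)/τ₀ = (-17.0882·0.390532 − 0.381125·-17.9) / 0.009407 = 0.148649/0.009407 ≈ 15.8.

μ₀ = 15.8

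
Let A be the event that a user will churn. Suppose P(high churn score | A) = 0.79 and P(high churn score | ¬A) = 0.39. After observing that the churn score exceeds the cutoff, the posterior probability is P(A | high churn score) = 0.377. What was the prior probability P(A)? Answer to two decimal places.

P(A) = 0.23

Bayes' rule in odds form gives O(A|E) = O(A)·[P(E|A)/P(E|¬A)], hence O(A) = O(A|E)/LR.
Posterior odds = 0.377/(1−0.377) = 0.6051. LR = 0.79/0.39 = 2.0256.
Prior odds = 0.6051/2.0256 = 0.2987, so P(A) = 0.2987/(1+0.2987) ≈ 0.23.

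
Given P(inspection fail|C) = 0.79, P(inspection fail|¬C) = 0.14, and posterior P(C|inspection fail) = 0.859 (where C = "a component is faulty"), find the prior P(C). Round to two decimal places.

In odds form, posterior odds = prior odds × likelihood ratio, so prior odds = posterior odds ÷ LR.
Posterior odds = 0.859/(1−0.859) = 6.0922. LR = 0.79/0.14 = 5.6429.
Prior odds = 6.0922/5.6429 = 1.0796, so P(C) = 1.0796/(1+1.0796) ≈ 0.52.

P(C) = 0.52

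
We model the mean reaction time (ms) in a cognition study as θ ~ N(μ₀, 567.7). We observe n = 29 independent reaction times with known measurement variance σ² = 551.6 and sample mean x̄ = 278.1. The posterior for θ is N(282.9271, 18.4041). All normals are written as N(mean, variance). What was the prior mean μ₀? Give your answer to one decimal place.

μ₀ = 427.0

With known observation variance, the Normal–Normal posterior has precision τ_n = τ₀ + n/σ² and mean μ_n = (τ₀μ₀ + (n/σ²)x̄)/τ_n.
Here τ₀ = 1/567.7 = 0.001761 and τ_data = 29/551.6 = 0.052574, so τ_n = 0.054335.
Rearranging for μ₀: μ₀ = (μ_n·τ_n − τ_data·x̄)/τ₀ = (282.9271·0.054335 − 0.052574·278.1) / 0.001761 = 0.752015/0.001761 ≈ 427.0.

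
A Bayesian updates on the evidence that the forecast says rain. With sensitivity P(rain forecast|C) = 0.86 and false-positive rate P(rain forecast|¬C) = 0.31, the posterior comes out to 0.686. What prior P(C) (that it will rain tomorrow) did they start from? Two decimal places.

Bayes' rule in odds form gives O(C|E) = O(C)·[P(E|C)/P(E|¬C)], hence O(C) = O(C|E)/LR.
Posterior odds = 0.686/(1−0.686) = 2.1847. LR = 0.86/0.31 = 2.7742.
Prior odds = 2.1847/2.7742 = 0.7875, so P(C) = 0.7875/(1+0.7875) ≈ 0.44.

P(C) = 0.44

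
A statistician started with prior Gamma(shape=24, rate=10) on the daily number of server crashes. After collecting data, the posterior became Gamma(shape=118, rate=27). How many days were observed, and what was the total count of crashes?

n = 17 days with total 94 crashes

A Gamma(α, β) prior (rate parametrization) on a Poisson rate with n observations summing to S gives posterior Gamma(α+S, β+n).
Matching: Σxᵢ = 118 − 24 = 94 and n = 27 − 10 = 17.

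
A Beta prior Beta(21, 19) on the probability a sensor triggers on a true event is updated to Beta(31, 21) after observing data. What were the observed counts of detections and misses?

Beta is conjugate to the binomial likelihood: posterior = Beta(α+s, β+f).
Match parameters: s=31−21=10, f=21−19=2.

10 detections and 2 misses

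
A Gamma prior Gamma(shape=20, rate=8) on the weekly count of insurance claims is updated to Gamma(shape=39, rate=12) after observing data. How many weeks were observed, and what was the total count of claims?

n = 4 weeks with total 19 claims

A Gamma(α, β) prior (rate parametrization) on a Poisson rate with n observations summing to S gives posterior Gamma(α+S, β+n).
Matching: Σxᵢ = 39 − 20 = 19 and n = 12 − 8 = 4.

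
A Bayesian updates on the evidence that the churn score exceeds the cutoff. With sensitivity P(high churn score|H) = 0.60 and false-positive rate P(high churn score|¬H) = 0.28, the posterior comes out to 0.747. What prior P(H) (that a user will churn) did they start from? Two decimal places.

Bayes' rule in odds form gives O(H|E) = O(H)·[P(E|H)/P(E|¬H)], hence O(H) = O(H|E)/LR.
Posterior odds = 0.747/(1−0.747) = 2.9526. LR = 0.60/0.28 = 2.1429.
Prior odds = 2.9526/2.1429 = 1.3779, so P(H) = 1.3779/(1+1.3779) ≈ 0.58.

P(H) = 0.58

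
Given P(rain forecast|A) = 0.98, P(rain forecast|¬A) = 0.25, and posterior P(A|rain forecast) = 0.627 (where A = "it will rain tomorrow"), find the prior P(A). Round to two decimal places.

P(A) = 0.30

Bayes' rule in odds form gives O(A|E) = O(A)·[P(E|A)/P(E|¬A)], hence O(A) = O(A|E)/LR.
Posterior odds = 0.627/(1−0.627) = 1.6810. LR = 0.98/0.25 = 3.9200.
Prior odds = 1.6810/3.9200 = 0.4288, so P(A) = 0.4288/(1+0.4288) ≈ 0.30.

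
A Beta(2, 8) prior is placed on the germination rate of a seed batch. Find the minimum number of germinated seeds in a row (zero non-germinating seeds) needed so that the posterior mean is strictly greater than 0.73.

After k germinated seeds and 0 non-germinating seeds the posterior is Beta(2+k, 8), with mean (2+k)/(2+8+k).
Set (2+k)/(10+k) > 0.73 and solve: k > (0.73·10 − 2)/(1 − 0.73) = 19.630.
The smallest integer exceeding 19.630 is 20.

k = 20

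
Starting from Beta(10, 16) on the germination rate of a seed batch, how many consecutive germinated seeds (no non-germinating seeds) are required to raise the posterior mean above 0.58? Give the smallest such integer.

After k germinated seeds and 0 non-germinating seeds the posterior is Beta(10+k, 16), with mean (10+k)/(10+16+k).
Set (10+k)/(26+k) > 0.58 and solve: k > (0.58·26 − 10)/(1 − 0.58) = 12.095.
The smallest integer exceeding 12.095 is 13, and checking k=13: (23)/(39) = 0.5897 > 0.58.

k = 13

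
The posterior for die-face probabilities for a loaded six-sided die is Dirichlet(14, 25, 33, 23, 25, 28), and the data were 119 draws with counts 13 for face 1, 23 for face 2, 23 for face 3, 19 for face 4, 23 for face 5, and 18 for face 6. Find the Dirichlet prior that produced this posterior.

For a Dirichlet(α) prior with multinomial counts c, the posterior is Dirichlet(α + c) componentwise.
Subtract each count from the matching posterior parameter: 14−13=1, 25−23=2, 33−23=10, 23−19=4, 25−23=2, 28−18=10.

Dirichlet(1, 2, 10, 4, 2, 10)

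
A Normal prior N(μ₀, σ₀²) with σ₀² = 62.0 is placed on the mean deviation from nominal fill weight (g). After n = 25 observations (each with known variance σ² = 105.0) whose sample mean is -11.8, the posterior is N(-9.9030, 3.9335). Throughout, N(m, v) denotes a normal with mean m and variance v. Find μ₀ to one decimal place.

The posterior mean is a precision-weighted average: μ_n = (τ₀μ₀ + τ_data·x̄)/(τ₀+τ_data), with τ₀=1/σ₀² and τ_data=n/σ².
Here τ₀ = 1/62.0 = 0.016129 and τ_data = 25/105.0 = 0.238095, so τ_n = 0.254224.
Rearranging for μ₀: μ₀ = (μ_n·τ_n − τ_data·x̄)/τ₀ = (-9.9030·0.254224 − 0.238095·-11.8) / 0.016129 = 0.291941/0.016129 ≈ 18.1.

μ₀ = 18.1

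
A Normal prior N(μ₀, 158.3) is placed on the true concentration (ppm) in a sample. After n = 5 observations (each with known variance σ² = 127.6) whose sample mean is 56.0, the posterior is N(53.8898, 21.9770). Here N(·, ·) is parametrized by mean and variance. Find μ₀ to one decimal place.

μ₀ = 40.8

The posterior mean is a precision-weighted average: μ_n = (τ₀μ₀ + τ_data·x̄)/(τ₀+τ_data), with τ₀=1/σ₀² and τ_data=n/σ².
Here τ₀ = 1/158.3 = 0.006317 and τ_data = 5/127.6 = 0.039185, so τ_n = 0.045502.
Rearranging for μ₀: μ₀ = (μ_n·τ_n − τ_data·x̄)/τ₀ = (53.8898·0.045502 − 0.039185·56.0) / 0.006317 = 0.257734/0.006317 ≈ 40.8.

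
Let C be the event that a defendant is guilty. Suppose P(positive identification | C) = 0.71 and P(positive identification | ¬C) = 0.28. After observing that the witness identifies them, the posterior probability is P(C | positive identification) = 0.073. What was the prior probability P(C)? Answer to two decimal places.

Bayes' rule in odds form gives O(C|E) = O(C)·[P(E|C)/P(E|¬C)], hence O(C) = O(C|E)/LR.
Posterior odds = 0.073/(1−0.073) = 0.0787. LR = 0.71/0.28 = 2.5357.
Prior odds = 0.0787/2.5357 = 0.0310, so P(C) = 0.0310/(1+0.0310) ≈ 0.03.

P(C) = 0.03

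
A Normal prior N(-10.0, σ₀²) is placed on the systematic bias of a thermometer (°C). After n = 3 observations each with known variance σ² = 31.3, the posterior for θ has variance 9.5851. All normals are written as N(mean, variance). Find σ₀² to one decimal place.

σ₀² = 117.9

Posterior precision equals prior precision plus data precision: 1/σ_n² = 1/σ₀² + n/σ².
So 1/σ₀² = 1/9.5851 − 3/31.3 = 0.104329 − 0.095847 = 0.008482.
Hence σ₀² = 1/0.008482 ≈ 117.9.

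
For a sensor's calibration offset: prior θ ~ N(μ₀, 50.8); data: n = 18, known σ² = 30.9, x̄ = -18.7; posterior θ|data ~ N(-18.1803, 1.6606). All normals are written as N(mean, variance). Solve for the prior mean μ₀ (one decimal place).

With known observation variance, the Normal–Normal posterior has precision τ_n = τ₀ + n/σ² and mean μ_n = (τ₀μ₀ + (n/σ²)x̄)/τ_n.
Here τ₀ = 1/50.8 = 0.019685 and τ_data = 18/30.9 = 0.582524, so τ_n = 0.602209.
Rearranging for μ₀: μ₀ = (μ_n·τ_n − τ_data·x̄)/τ₀ = (-18.1803·0.602209 − 0.582524·-18.7) / 0.019685 = -0.055141/0.019685 ≈ -2.8.

μ₀ = -2.8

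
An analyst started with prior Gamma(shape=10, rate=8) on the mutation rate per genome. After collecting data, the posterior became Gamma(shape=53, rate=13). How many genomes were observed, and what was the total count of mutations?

Gamma–Poisson conjugacy: posterior shape = α + Σxᵢ, posterior rate = β + n.
Matching: Σxᵢ = 53 − 10 = 43 and n = 13 − 8 = 5.

n = 5 genomes with total 43 mutations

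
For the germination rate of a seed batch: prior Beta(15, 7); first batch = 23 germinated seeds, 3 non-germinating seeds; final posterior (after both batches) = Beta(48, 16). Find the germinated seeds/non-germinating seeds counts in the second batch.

Sequential conjugate updates are equivalent to a single update on the pooled data, so total successes = posterior α − prior α and total failures = posterior β − prior β.
Total across both batches: 48−15=33 germinated seeds, 16−7=9 non-germinating seeds.
Subtract the first batch: 33−23=10 germinated seeds and 9−3=6 non-germinating seeds.

10 germinated seeds and 6 non-germinating seeds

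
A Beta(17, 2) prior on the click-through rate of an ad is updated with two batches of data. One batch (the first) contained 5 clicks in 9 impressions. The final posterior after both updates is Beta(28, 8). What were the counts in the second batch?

6 clicks and 2 non-clicks

Because Beta–binomial updating is additive in the counts, the combined data contributed (α_post−α_prior, β_post−β_prior) successes and failures.
Total across both batches: 28−17=11 clicks, 8−2=6 non-clicks.
Subtract the first batch: 11−5=6 clicks and 6−4=2 non-clicks.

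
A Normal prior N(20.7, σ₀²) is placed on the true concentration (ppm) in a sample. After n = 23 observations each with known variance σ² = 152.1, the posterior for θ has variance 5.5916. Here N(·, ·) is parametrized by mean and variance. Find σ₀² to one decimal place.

σ₀² = 36.2

For the Normal–Normal model with known σ², precisions add: τ_n = τ₀ + n/σ².
So 1/σ₀² = 1/5.5916 − 23/152.1 = 0.178840 − 0.151216 = 0.027624.
Hence σ₀² = 1/0.027624 ≈ 36.2.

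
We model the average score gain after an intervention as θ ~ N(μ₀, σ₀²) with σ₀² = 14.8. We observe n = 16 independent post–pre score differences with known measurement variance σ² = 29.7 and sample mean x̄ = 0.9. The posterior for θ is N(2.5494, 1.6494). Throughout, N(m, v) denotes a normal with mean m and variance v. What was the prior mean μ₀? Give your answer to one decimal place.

The posterior mean is a precision-weighted average: μ_n = (τ₀μ₀ + τ_data·x̄)/(τ₀+τ_data), with τ₀=1/σ₀² and τ_data=n/σ².
Here τ₀ = 1/14.8 = 0.067568 and τ_data = 16/29.7 = 0.538721, so τ_n = 0.606289.
Rearranging for μ₀: μ₀ = (μ_n·τ_n − τ_data·x̄)/τ₀ = (2.5494·0.606289 − 0.538721·0.9) / 0.067568 = 1.060824/0.067568 ≈ 15.7.

μ₀ = 15.7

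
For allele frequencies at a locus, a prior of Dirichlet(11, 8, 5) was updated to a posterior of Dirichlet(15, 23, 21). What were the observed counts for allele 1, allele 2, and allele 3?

counts (4, 15, 16)

For a Dirichlet(α) prior with multinomial counts c, the posterior is Dirichlet(α + c) componentwise.
Counts are posterior − prior componentwise: 15−11=4, 23−8=15, 21−5=16.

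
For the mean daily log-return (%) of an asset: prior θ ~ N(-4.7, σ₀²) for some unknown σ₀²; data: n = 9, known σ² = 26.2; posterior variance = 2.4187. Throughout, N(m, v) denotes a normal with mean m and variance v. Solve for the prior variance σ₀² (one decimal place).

σ₀² = 14.3

Posterior precision equals prior precision plus data precision: 1/σ_n² = 1/σ₀² + n/σ².
So 1/σ₀² = 1/2.4187 − 9/26.2 = 0.413445 − 0.343511 = 0.069934.
Hence σ₀² = 1/0.069934 ≈ 14.3.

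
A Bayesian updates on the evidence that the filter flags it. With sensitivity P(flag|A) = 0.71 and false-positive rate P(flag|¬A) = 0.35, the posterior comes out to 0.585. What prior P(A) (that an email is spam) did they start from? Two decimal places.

P(A) = 0.41

In odds form, posterior odds = prior odds × likelihood ratio, so prior odds = posterior odds ÷ LR.
Posterior odds = 0.585/(1−0.585) = 1.4096. LR = 0.71/0.35 = 2.0286.
Prior odds = 1.4096/2.0286 = 0.6949, so P(A) = 0.6949/(1+0.6949) ≈ 0.41.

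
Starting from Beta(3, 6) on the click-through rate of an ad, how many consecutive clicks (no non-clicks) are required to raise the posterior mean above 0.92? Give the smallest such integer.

k = 67

After k clicks and 0 non-clicks the posterior is Beta(3+k, 6), with mean (3+k)/(3+6+k).
Set (3+k)/(9+k) > 0.92 and solve: k > (0.92·9 − 3)/(1 − 0.92) = 66.000.
The smallest integer exceeding 66.000 is 67, and checking k=67: (70)/(76) = 0.9211 > 0.92.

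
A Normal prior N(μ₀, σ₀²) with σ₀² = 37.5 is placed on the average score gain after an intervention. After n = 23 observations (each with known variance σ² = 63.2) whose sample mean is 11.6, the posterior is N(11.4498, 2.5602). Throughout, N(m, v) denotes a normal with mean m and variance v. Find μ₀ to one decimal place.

μ₀ = 9.4

With known observation variance, the Normal–Normal posterior has precision τ_n = τ₀ + n/σ² and mean μ_n = (τ₀μ₀ + (n/σ²)x̄)/τ_n.
Here τ₀ = 1/37.5 = 0.026667 and τ_data = 23/63.2 = 0.363924, so τ_n = 0.390591.
Rearranging for μ₀: μ₀ = (μ_n·τ_n − τ_data·x̄)/τ₀ = (11.4498·0.390591 − 0.363924·11.6) / 0.026667 = 0.250670/0.026667 ≈ 9.4.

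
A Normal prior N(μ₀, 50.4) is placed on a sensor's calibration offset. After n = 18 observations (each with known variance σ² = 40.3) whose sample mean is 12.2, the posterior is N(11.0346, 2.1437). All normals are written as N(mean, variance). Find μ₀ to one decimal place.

The posterior mean is a precision-weighted average: μ_n = (τ₀μ₀ + τ_data·x̄)/(τ₀+τ_data), with τ₀=1/σ₀² and τ_data=n/σ².
Here τ₀ = 1/50.4 = 0.019841 and τ_data = 18/40.3 = 0.446650, so τ_n = 0.466491.
Rearranging for μ₀: μ₀ = (μ_n·τ_n − τ_data·x̄)/τ₀ = (11.0346·0.466491 − 0.446650·12.2) / 0.019841 = -0.301588/0.019841 ≈ -15.2.

μ₀ = -15.2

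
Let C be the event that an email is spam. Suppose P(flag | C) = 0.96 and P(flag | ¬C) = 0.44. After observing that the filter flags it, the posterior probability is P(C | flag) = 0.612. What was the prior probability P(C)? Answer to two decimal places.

P(C) = 0.42

Bayes' rule in odds form gives O(C|E) = O(C)·[P(E|C)/P(E|¬C)], hence O(C) = O(C|E)/LR.
Posterior odds = 0.612/(1−0.612) = 1.5773. LR = 0.96/0.44 = 2.1818.
Prior odds = 1.5773/2.1818 = 0.7229, so P(C) = 0.7229/(1+0.7229) ≈ 0.42.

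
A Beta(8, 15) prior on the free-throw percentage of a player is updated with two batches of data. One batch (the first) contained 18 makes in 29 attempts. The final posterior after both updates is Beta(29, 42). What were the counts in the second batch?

3 makes and 16 misses

Sequential conjugate updates are equivalent to a single update on the pooled data, so total successes = posterior α − prior α and total failures = posterior β − prior β.
Total across both batches: 29−8=21 makes, 42−15=27 misses.
Subtract the first batch: 21−18=3 makes and 27−11=16 misses.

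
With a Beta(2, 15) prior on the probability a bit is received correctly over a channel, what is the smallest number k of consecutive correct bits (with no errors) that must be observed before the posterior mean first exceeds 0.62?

After k correct bits and 0 errors the posterior is Beta(2+k, 15), with mean (2+k)/(2+15+k).
Set (2+k)/(17+k) > 0.62 and solve: k > (0.62·17 − 2)/(1 − 0.62) = 22.474.
The smallest integer exceeding 22.474 is 23, and checking k=23: (25)/(40) = 0.6250 > 0.62.

k = 23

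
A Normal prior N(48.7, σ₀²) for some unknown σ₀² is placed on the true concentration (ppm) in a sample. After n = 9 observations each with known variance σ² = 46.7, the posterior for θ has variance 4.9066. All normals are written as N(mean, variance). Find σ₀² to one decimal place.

Posterior precision equals prior precision plus data precision: 1/σ_n² = 1/σ₀² + n/σ².
So 1/σ₀² = 1/4.9066 − 9/46.7 = 0.203807 − 0.192719 = 0.011088.
Hence σ₀² = 1/0.011088 ≈ 90.2.

σ₀² = 90.2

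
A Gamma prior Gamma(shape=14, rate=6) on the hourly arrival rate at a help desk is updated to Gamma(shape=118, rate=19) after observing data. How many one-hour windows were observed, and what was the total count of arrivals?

n = 13 one-hour windows with total 104 arrivals

Gamma–Poisson conjugacy: posterior shape = α + Σxᵢ, posterior rate = β + n.
Matching: Σxᵢ = 118 − 14 = 104 and n = 19 − 6 = 13.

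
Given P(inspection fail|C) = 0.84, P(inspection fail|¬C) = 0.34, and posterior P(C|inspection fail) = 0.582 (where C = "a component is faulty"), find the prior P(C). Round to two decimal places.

P(C) = 0.36

Bayes' rule in odds form gives O(C|E) = O(C)·[P(E|C)/P(E|¬C)], hence O(C) = O(C|E)/LR.
Posterior odds = 0.582/(1−0.582) = 1.3923. LR = 0.84/0.34 = 2.4706.
Prior odds = 1.3923/2.4706 = 0.5635, so P(C) = 0.5635/(1+0.5635) ≈ 0.36.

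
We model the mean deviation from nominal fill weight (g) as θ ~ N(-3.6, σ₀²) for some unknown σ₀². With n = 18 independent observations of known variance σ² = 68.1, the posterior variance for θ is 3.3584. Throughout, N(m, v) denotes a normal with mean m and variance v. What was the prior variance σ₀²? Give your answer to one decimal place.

σ₀² = 29.9

For the Normal–Normal model with known σ², precisions add: τ_n = τ₀ + n/σ².
So 1/σ₀² = 1/3.3584 − 18/68.1 = 0.297761 − 0.264317 = 0.033444.
Hence σ₀² = 1/0.033444 ≈ 29.9.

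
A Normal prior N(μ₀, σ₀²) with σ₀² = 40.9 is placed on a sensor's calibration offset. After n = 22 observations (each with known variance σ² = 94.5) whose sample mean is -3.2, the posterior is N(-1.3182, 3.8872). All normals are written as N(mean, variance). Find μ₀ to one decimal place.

μ₀ = 16.6

With known observation variance, the Normal–Normal posterior has precision τ_n = τ₀ + n/σ² and mean μ_n = (τ₀μ₀ + (n/σ²)x̄)/τ_n.
Here τ₀ = 1/40.9 = 0.024450 and τ_data = 22/94.5 = 0.232804, so τ_n = 0.257254.
Rearranging for μ₀: μ₀ = (μ_n·τ_n − τ_data·x̄)/τ₀ = (-1.3182·0.257254 − 0.232804·-3.2) / 0.024450 = 0.405861/0.024450 ≈ 16.6.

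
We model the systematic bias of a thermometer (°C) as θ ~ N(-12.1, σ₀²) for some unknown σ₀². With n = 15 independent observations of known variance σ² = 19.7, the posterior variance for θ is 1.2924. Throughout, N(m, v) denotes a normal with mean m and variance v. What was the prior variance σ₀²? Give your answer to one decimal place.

σ₀² = 81.1

Posterior precision equals prior precision plus data precision: 1/σ_n² = 1/σ₀² + n/σ².
So 1/σ₀² = 1/1.2924 − 15/19.7 = 0.773754 − 0.761421 = 0.012333.
Hence σ₀² = 1/0.012333 ≈ 81.1.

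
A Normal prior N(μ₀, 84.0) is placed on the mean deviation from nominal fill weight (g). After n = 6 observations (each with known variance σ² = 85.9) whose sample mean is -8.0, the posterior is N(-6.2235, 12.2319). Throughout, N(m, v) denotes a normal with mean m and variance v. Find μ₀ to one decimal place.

μ₀ = 4.2

The posterior mean is a precision-weighted average: μ_n = (τ₀μ₀ + τ_data·x̄)/(τ₀+τ_data), with τ₀=1/σ₀² and τ_data=n/σ².
Here τ₀ = 1/84.0 = 0.011905 and τ_data = 6/85.9 = 0.069849, so τ_n = 0.081754.
Rearranging for μ₀: μ₀ = (μ_n·τ_n − τ_data·x̄)/τ₀ = (-6.2235·0.081754 − 0.069849·-8.0) / 0.011905 = 0.049996/0.011905 ≈ 4.2.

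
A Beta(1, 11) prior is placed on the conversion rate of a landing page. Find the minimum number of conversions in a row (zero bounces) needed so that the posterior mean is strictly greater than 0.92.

After k conversions and 0 bounces the posterior is Beta(1+k, 11), with mean (1+k)/(1+11+k).
Set (1+k)/(12+k) > 0.92 and solve: k > (0.92·12 − 1)/(1 − 0.92) = 125.500.
The smallest integer exceeding 125.500 is 126, and checking k=126: (127)/(138) = 0.9203 > 0.92.

k = 126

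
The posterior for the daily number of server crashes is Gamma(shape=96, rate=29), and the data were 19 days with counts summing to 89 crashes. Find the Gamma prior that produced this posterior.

A Gamma(α, β) prior (rate parametrization) on a Poisson rate with n observations summing to S gives posterior Gamma(α+S, β+n).
So α = 96 − 89 = 7 and β = 29 − 19 = 10.

Gamma(shape=7, rate=10)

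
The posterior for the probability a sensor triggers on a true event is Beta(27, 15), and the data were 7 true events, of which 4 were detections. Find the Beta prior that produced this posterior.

Beta(23, 12)

Beta is conjugate to the binomial likelihood: posterior = Beta(a+s, b+f).
Subtract the data counts: 27−4=23, 15−3=12.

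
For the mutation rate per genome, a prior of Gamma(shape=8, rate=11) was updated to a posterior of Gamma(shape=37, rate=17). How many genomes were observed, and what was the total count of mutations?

Gamma–Poisson conjugacy: posterior shape = α + Σxᵢ, posterior rate = β + n.
Matching: Σxᵢ = 37 − 8 = 29 and n = 17 − 11 = 6.

n = 6 genomes with total 29 mutations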